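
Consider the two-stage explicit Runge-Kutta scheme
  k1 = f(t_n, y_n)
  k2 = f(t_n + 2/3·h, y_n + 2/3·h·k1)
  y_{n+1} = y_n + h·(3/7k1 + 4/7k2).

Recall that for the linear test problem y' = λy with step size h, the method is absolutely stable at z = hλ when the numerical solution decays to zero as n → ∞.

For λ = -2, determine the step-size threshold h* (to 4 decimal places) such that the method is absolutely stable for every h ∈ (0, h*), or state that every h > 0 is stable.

(-2.6250,0); λ=-2 ⇒ h* = (21/8)/2 = 1.3125.

Test eqn y'=λy, z=hλ:
  k1=λy_n ⇒ h·k1=z·y_n;  k2=λ(1+2/3z)y_n ⇒ h·k2=z(1+2/3z)y_n
  y_{n+1}/y_n = 1 + 3/7z + 4/7z(1+2/3z) = 1 + z + 8/21z²
  ⇒ R(z) = 1 + z + 8/21z².

Boundary: |R(x)|=1, x<0.
x=-0.34: |R|=0.7040
R=1: x+8/21x²=0 ⇒ x=−21/8=-2.6250; min R=1−1/(4·8/21)=0.3438>−1
Confirm numerically:
  x=-2.132: |R|=0.59959 <1
  x=-1.873: |R|=0.46343 <1
  x=-1.234: |R|=0.34610 <1
  x=-3.107: |R|=1.57050 >1
  x=-3.087: |R|=1.54331 >1
  x=-3.034: |R|=1.47273 >1
Stable set (-2.6250, 0).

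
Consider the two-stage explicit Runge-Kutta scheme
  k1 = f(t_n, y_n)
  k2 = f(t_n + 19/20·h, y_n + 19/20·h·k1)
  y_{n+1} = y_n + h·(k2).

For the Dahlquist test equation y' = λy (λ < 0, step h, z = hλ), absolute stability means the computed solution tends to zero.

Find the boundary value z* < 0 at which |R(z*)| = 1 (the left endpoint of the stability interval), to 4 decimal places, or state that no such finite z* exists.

Set f=λy, z=hλ:
  k1=λy_n ⇒ h·k1=z·y_n;  k2=λ(1+19/20z)y_n ⇒ h·k2=z(1+19/20z)y_n
  y_{n+1}/y_n = 1 + z(1+19/20z) = 1 + z + 19/20z²
  ⇒ R(z) = 1 + z + 19/20z².

Need |R(x)|<1, x<0.
x=-0.55: |R|=0.7374
R=1: x+19/20x²=0 ⇒ x=−20/19=-1.0526; min R=1−1/(4·19/20)=0.7368>−1
Confirm numerically:
  x=-0.887: |R|=0.86043 <1
  x=-0.870: |R|=0.84906 <1
  x=-0.738: |R|=0.77941 <1
  x=-1.289: |R|=1.28944 >1
  x=-1.223: |R|=1.19794 >1
  x=-1.155: |R|=1.11232 >1
Interval (-1.0526, 0).

z* = -1.0526.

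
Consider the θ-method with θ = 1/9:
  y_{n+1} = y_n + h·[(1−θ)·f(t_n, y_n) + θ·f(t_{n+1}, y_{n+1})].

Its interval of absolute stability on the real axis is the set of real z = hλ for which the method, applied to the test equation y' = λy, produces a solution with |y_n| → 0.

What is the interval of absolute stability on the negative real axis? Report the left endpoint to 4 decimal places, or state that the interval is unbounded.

z∈(-2.5714,0).

With y'=λy (z=hλ):
  y_{n+1} = y_n + z·[8/9·y_n + 1/9·y_{n+1}] ⇒ (1 − 1/9z)y_{n+1} = (1 + 8/9z)y_n
  so R(z) = (1 + 8/9z)/(1 − 1/9z).

Need |R(x)|<1, x<0.
x=-1.64: |R|=0.3872
R=−1: 1+8/9x = −1+1/9x ⇒ -7/9x=2 ⇒ x=2/(-7/9)=-2.5714
Confirm numerically:
  x=-2.091: |R|=0.69678 <1
  x=-1.742: |R|=0.45950 <1
  x=-1.567: |R|=0.33463 <1
  x=-2.927: |R|=1.20869 >1
  x=-2.909: |R|=1.19842 >1
  x=-2.620: |R|=1.02926 >1
Interval (-2.5714, 0).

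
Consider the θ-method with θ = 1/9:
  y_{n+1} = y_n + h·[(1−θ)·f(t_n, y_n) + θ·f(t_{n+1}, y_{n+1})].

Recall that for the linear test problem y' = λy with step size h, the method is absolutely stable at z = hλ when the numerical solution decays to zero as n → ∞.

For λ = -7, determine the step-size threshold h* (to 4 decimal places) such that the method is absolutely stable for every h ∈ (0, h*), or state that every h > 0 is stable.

(-2.5714,0); λ=-7 ⇒ h* = (18/7)/7 = 0.3673.

On y'=λy, z=hλ:
  y_{n+1} = y_n + z·[8/9·y_n + 1/9·y_{n+1}] ⇒ (1 − 1/9z)y_{n+1} = (1 + 8/9z)y_n
  R(z) = (1 + 8/9z)/(1 − 1/9z).

Boundary: |R(x)|=1, x<0.
x=-0.9: |R|=0.1818
R=−1: 1+8/9x = −1+1/9x ⇒ -7/9x=2 ⇒ x=2/(-7/9)=-2.5714
Confirm numerically:
  x=-2.097: |R|=0.70073 <1
  x=-1.680: |R|=0.41573 <1
  x=-1.042: |R|=0.06612 <1
  x=-3.088: |R|=1.29914 >1
  x=-2.854: |R|=1.16686 >1
Stable set (-2.5714, 0).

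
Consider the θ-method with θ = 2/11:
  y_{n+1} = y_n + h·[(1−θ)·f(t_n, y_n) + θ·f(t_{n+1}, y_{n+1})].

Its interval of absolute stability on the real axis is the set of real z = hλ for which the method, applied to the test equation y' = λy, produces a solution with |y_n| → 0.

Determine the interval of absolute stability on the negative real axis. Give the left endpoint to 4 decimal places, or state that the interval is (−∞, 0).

Set f=λy, z=hλ:
  y_{n+1} = y_n + z·[9/11·y_n + 2/11·y_{n+1}] ⇒ (1 − 2/11z)y_{n+1} = (1 + 9/11z)y_n
  so R(z) = (1 + 9/11z)/(1 − 2/11z).

Need |R(x)|<1, x<0.
x=-0.85: |R|=0.2638
R=−1: 1+9/11x = −1+2/11x ⇒ -7/11x=2 ⇒ x=2/(-7/11)=-3.1429
Confirm numerically:
  x=-3.037: |R|=0.95660 <1
  x=-2.781: |R|=0.84706 <1
  x=-2.189: |R|=0.56581 <1
  x=-1.519: |R|=0.19027 <1
  x=-3.406: |R|=1.10341 >1
  x=-3.373: |R|=1.09078 >1
  x=-3.222: |R|=1.03176 >1
Stable set (-3.1429, 0).

(-3.1429, 0).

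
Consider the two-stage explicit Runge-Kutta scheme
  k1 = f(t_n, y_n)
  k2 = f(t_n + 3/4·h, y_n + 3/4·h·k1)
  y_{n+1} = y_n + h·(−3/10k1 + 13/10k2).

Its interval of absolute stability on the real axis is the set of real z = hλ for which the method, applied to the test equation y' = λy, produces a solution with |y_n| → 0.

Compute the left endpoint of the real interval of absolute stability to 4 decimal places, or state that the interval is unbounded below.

z* = -1.0256.

With y'=λy (z=hλ):
  k1=λy_n ⇒ h·k1=z·y_n;  k2=λ(1+3/4z)y_n ⇒ h·k2=z(1+3/4z)y_n
  y_{n+1}/y_n = 1 − 3/10z + 13/10z(1+3/4z) = 1 + z + 39/40z²
  Hence R(z) = 1 + z + 39/40z².

Find x<0 with |R(x)|<1.
x=-1.49: |R|=1.6746
R=1: x+39/40x²=0 ⇒ x=−40/39=-1.0256; min R=1−1/(4·39/40)=0.7436>−1
Confirm numerically:
  x=-0.867: |R|=0.86590 <1
  x=-0.808: |R|=0.82854 <1
  x=-0.761: |R|=0.80364 <1
  x=-0.683: |R|=0.77183 <1
  x=-1.620: |R|=1.93879 >1
  x=-1.556: |R|=1.80461 >1
  x=-1.389: |R|=1.49209 >1
Interval (-1.0256, 0).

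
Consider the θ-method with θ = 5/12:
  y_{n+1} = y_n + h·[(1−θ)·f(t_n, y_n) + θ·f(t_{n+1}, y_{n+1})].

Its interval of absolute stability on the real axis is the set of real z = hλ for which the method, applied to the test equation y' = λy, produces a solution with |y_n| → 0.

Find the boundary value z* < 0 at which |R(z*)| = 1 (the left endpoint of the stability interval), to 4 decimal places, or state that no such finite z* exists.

Test eqn y'=λy, z=hλ:
  y_{n+1} = y_n + z·[7/12·y_n + 5/12·y_{n+1}] ⇒ (1 − 5/12z)y_{n+1} = (1 + 7/12z)y_n
  R(z) = (1 + 7/12z)/(1 − 5/12z).

Solve |R(x)|<1 on ℝ⁻.
x=-1.56: |R|=0.0545
R=−1: 1+7/12x = −1+5/12x ⇒ -1/6x=2 ⇒ x=2/(-1/6)=-12.0000
Confirm numerically:
  x=-7.763: |R|=0.83324 <1
  x=-7.423: |R|=0.81362 <1
  x=-6.610: |R|=0.76071 <1
  x=-6.197: |R|=0.73000 <1
  x=-12.420: |R|=1.01134 >1
  x=-12.404: |R|=1.01092 >1
  x=-12.104: |R|=1.00287 >1
Stable set (-12.0000, 0).

left endpoint -12.0000.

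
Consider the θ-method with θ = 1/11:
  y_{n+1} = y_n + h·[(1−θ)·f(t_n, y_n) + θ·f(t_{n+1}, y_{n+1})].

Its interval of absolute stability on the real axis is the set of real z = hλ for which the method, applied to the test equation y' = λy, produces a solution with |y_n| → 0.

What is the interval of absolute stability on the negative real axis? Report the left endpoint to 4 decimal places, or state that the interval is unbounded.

On y'=λy, z=hλ:
  y_{n+1} = y_n + z·[10/11·y_n + 1/11·y_{n+1}] ⇒ (1 − 1/11z)y_{n+1} = (1 + 10/11z)y_n
  so R(z) = (1 + 10/11z)/(1 − 1/11z).

Boundary: |R(x)|=1, x<0.
x=-0.97: |R|=0.1086
R=−1: 1+10/11x = −1+1/11x ⇒ -9/11x=2 ⇒ x=2/(-9/11)=-2.4444
Confirm numerically:
  x=-2.372: |R|=0.95124 <1
  x=-1.960: |R|=0.66358 <1
  x=-1.216: |R|=0.09496 <1
  x=-1.134: |R|=0.02802 <1
  x=-3.000: |R|=1.35714 >1
  x=-2.622: |R|=1.11731 >1
Stable set (-2.4444, 0).

z∈(-2.4444,0).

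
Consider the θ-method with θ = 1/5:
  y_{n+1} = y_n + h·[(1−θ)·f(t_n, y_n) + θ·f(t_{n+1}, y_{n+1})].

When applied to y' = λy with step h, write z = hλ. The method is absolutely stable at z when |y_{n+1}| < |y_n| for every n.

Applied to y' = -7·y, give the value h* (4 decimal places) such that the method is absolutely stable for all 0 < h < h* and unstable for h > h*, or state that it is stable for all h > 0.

With y'=λy (z=hλ):
  y_{n+1} = y_n + z·[4/5·y_n + 1/5·y_{n+1}] ⇒ (1 − 1/5z)y_{n+1} = (1 + 4/5z)y_n
  ⇒ R(z) = (1 + 4/5z)/(1 − 1/5z).

Solve |R(x)|<1 on ℝ⁻.
x=-0.99: |R|=0.1736
R=−1: 1+4/5x = −1+1/5x ⇒ -3/5x=2 ⇒ x=2/(-3/5)=-3.3333
Confirm numerically:
  x=-3.268: |R|=0.97629 <1
  x=-3.086: |R|=0.90824 <1
  x=-2.892: |R|=0.83224 <1
  x=-1.861: |R|=0.35622 <1
  x=-3.591: |R|=1.08998 >1
  x=-3.548: |R|=1.07534 >1
Interval (-3.3333, 0).

(-3.3333,0); λ=-7 ⇒ h* = (10/3)/7 = 0.4762.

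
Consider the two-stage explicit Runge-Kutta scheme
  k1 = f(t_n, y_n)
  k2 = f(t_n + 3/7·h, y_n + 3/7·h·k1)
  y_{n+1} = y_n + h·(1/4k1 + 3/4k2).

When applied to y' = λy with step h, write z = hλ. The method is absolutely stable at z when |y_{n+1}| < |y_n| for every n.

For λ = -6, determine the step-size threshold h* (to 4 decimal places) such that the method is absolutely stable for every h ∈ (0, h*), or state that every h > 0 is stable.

(-3.1111,0); λ=-6 ⇒ h* = (28/9)/6 = 0.5185.

Test eqn y'=λy, z=hλ:
  k1=λy_n ⇒ h·k1=z·y_n;  k2=λ(1+3/7z)y_n ⇒ h·k2=z(1+3/7z)y_n
  y_{n+1}/y_n = 1 + 1/4z + 3/4z(1+3/7z) = 1 + z + 9/28z²
  Hence R(z) = 1 + z + 9/28z².

Solve |R(x)|<1 on ℝ⁻.
x=-0.96: |R|=0.3362
R=1: x+9/28x²=0 ⇒ x=−28/9=-3.1111; min R=1−1/(4·9/28)=0.2222>−1
Confirm numerically:
  x=-2.591: |R|=0.56684 <1
  x=-2.548: |R|=0.53881 <1
  x=-1.895: |R|=0.25926 <1
  x=-1.362: |R|=0.23426 <1
  x=-3.506: |R|=1.44501 >1
  x=-3.155: |R|=1.04451 >1
Stable set (-3.1111, 0).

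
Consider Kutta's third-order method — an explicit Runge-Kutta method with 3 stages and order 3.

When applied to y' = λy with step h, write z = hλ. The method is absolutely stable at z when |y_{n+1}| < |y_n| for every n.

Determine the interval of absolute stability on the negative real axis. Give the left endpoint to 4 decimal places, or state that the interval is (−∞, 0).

Test eqn y'=λy, z=hλ:
  order 3, 3-stage ⇒ R(z)=1+z+z^2/2+z^3/6
  (e.g. R(-1.07)=0.29828, |R|=0.29828)

Boundary: |R(x)|=1, x<0.
x=-1.07: |R|=0.2983
|R(-2.79)|=1.5176 |R(-2.34)|=0.7377 |R(-0.99)|=0.3383
Bisect:
  x_lo=-3.2534 |R|=2.7003  x_hi=-0.3656 |R|=0.6931
  mid=-1.80951 |R|=0.15983 →hi
  mid=-2.53144 |R|=1.03100 →lo
  mid=-2.17047 |R|=0.51916 →hi
  mid=-2.35096 |R|=0.75308 →hi
  mid=-2.44120 |R|=0.88617 →hi
  mid=-2.48632 |R|=0.95707 →hi
  mid=-2.50888 |R|=0.99365 →hi
  mid=-2.52016 |R|=1.01223 →lo
  mid=-2.51452 |R|=1.00292 →lo
  mid=-2.51170 |R|=0.99828 →hi
  ...
  [-2.51276,-2.51258] ⇒ x*=-2.5127
Stable set (-2.5127, 0).

(-2.5127, 0).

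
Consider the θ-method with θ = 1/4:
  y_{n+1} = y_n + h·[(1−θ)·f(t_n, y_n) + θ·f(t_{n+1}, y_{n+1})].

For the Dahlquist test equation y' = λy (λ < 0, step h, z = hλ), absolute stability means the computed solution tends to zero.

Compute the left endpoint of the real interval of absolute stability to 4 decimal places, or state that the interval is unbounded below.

On y'=λy, z=hλ:
  y_{n+1} = y_n + z·[3/4·y_n + 1/4·y_{n+1}] ⇒ (1 − 1/4z)y_{n+1} = (1 + 3/4z)y_n
  Hence R(z) = (1 + 3/4z)/(1 − 1/4z).

Solve |R(x)|<1 on ℝ⁻.
x=-1.35: |R|=0.0093
R=−1: 1+3/4x = −1+1/4x ⇒ -1/2x=2 ⇒ x=2/(-1/2)=-4.0000
Confirm numerically:
  x=-3.775: |R|=0.94212 <1
  x=-3.076: |R|=0.73884 <1
  x=-2.551: |R|=0.55762 <1
  x=-2.169: |R|=0.40639 <1
  x=-4.524: |R|=1.12295 >1
  x=-4.118: |R|=1.02907 >1
Interval (-4.0000, 0).

z* = -4.0000.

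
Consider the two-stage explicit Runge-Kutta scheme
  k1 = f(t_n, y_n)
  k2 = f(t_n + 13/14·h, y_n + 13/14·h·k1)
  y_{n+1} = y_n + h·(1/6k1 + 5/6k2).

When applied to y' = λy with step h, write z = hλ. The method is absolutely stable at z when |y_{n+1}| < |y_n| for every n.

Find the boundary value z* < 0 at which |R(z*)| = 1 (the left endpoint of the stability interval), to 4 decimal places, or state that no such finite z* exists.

z* = -1.2923.

With y'=λy (z=hλ):
  k1=λy_n ⇒ h·k1=z·y_n;  k2=λ(1+13/14z)y_n ⇒ h·k2=z(1+13/14z)y_n
  y_{n+1}/y_n = 1 + 1/6z + 5/6z(1+13/14z) = 1 + z + 65/84z²
  Hence R(z) = 1 + z + 65/84z².

Find x<0 with |R(x)|<1.
x=-0.44: |R|=0.7098
R=1: x+65/84x²=0 ⇒ x=−84/65=-1.2923; min R=1−1/(4·65/84)=0.6769>−1
Confirm numerically:
  x=-0.979: |R|=0.76265 <1
  x=-0.704: |R|=0.67951 <1
  x=-0.657: |R|=0.67701 <1
  x=-0.602: |R|=0.67843 <1
  x=-1.755: |R|=1.62835 >1
  x=-1.584: |R|=1.35753 >1
  x=-1.436: |R|=1.15967 >1
Stable set (-1.2923, 0).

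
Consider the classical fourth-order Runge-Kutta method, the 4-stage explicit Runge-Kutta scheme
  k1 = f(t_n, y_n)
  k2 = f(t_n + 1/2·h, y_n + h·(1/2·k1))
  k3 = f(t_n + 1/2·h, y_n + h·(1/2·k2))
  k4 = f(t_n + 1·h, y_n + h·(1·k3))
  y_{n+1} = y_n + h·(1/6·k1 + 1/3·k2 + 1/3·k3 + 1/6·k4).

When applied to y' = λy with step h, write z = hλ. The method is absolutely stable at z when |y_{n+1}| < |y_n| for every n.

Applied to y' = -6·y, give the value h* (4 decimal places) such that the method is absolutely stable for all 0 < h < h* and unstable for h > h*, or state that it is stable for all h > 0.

Set f=λy, z=hλ:
  order 4, 4-stage ⇒ R(z)=1+z+z^2/2+z^3/6+z^4/24
  (e.g. R(-1.15)=0.33065, |R|=0.33065)

Find x<0 with |R(x)|<1.
x=-1.15: |R|=0.3306
|R(-2.73)|=0.9198 |R(-2.04)|=0.3475 |R(-2.03)|=0.3438
Bisect:
  x_lo=-3.1242 |R|=1.6434  x_hi=-0.2575 |R|=0.7730
  mid=-1.69086 |R|=0.27353 →hi
  mid=-2.40755 |R|=0.56466 →hi
  mid=-2.76590 |R|=0.97115 →hi
  mid=-2.94507 |R|=1.26885 →lo
  mid=-2.85548 |R|=1.11108 →lo
  mid=-2.81069 |R|=1.03897 →lo
  mid=-2.78829 |R|=1.00453 →lo
  ...
  [-2.78532,-2.78514] ⇒ x*=-2.7853
Interval (-2.7853, 0).

(-2.7853,0); λ=-6 ⇒ h* = 0.4642.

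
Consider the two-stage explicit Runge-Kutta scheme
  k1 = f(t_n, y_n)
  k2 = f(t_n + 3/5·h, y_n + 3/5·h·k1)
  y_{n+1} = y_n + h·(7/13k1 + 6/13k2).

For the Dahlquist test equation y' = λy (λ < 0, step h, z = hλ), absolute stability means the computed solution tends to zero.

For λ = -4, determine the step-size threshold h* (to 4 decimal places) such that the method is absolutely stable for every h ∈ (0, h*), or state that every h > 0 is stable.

(-3.6111,0); λ=-4 ⇒ h* = (65/18)/4 = 0.9028.

Set f=λy, z=hλ:
  k1=λy_n ⇒ h·k1=z·y_n;  k2=λ(1+3/5z)y_n ⇒ h·k2=z(1+3/5z)y_n
  y_{n+1}/y_n = 1 + 7/13z + 6/13z(1+3/5z) = 1 + z + 18/65z²
  Hence R(z) = 1 + z + 18/65z².

Find x<0 with |R(x)|<1.
x=-0.5: |R|=0.5692
R=1: x+18/65x²=0 ⇒ x=−65/18=-3.6111; min R=1−1/(4·18/65)=0.0972>−1
Confirm numerically:
  x=-3.346: |R|=0.75435 <1
  x=-2.326: |R|=0.17223 <1
  x=-2.243: |R|=0.15021 <1
  x=-1.730: |R|=0.09880 <1
  x=-4.037: |R|=1.47612 >1
  x=-3.854: |R|=1.25923 >1
Stable set (-3.6111, 0).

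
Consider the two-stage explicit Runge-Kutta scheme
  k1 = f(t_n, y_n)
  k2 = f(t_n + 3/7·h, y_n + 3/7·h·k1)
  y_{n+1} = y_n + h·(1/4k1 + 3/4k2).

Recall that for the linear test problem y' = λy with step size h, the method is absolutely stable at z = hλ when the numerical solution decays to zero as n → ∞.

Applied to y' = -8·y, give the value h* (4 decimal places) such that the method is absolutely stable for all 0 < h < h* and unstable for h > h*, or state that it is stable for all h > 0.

On y'=λy, z=hλ:
  k1=λy_n ⇒ h·k1=z·y_n;  k2=λ(1+3/7z)y_n ⇒ h·k2=z(1+3/7z)y_n
  y_{n+1}/y_n = 1 + 1/4z + 3/4z(1+3/7z) = 1 + z + 9/28z²
  R(z) = 1 + z + 9/28z².

Solve |R(x)|<1 on ℝ⁻.
x=-0.87: |R|=0.3733
R=1: x+9/28x²=0 ⇒ x=−28/9=-3.1111; min R=1−1/(4·9/28)=0.2222>−1
Confirm numerically:
  x=-3.005: |R|=0.89751 <1
  x=-2.721: |R|=0.65881 <1
  x=-1.630: |R|=0.22400 <1
  x=-3.352: |R|=1.25954 >1
  x=-3.181: |R|=1.07146 >1
Stable set (-3.1111, 0).

(-3.1111,0); λ=-8 ⇒ h* = (28/9)/8 = 0.3889.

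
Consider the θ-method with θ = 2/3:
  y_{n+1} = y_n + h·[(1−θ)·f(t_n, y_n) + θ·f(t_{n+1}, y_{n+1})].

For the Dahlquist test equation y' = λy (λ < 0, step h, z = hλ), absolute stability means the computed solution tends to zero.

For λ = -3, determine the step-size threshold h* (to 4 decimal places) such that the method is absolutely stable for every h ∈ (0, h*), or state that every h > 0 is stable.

(−∞, 0) — no finite endpoint. Any h>0 works for λ=-3.

Test eqn y'=λy, z=hλ:
  y_{n+1} = y_n + z·[1/3·y_n + 2/3·y_{n+1}] ⇒ (1 − 2/3z)y_{n+1} = (1 + 1/3z)y_n
  so R(z) = (1 + 1/3z)/(1 − 2/3z).

Boundary: |R(x)|=1, x<0.
x=-1.19: |R|=0.3364
x=-2: |R|=0.1429
x=-10: |R|=0.3043
x=-100: |R|=0.4778
θ=2/3≥1/2 ⇒ |1+1/3x|<|1−2/3x| ∀x<0 ⇒ unbounded interval.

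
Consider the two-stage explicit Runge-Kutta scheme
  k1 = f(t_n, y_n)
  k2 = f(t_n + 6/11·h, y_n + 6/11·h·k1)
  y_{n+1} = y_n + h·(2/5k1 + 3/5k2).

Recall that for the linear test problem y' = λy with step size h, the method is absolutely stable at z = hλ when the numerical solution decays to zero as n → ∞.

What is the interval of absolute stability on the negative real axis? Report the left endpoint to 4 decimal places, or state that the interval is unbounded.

Test eqn y'=λy, z=hλ:
  k1=λy_n ⇒ h·k1=z·y_n;  k2=λ(1+6/11z)y_n ⇒ h·k2=z(1+6/11z)y_n
  y_{n+1}/y_n = 1 + 2/5z + 3/5z(1+6/11z) = 1 + z + 18/55z²
  so R(z) = 1 + z + 18/55z².

Find x<0 with |R(x)|<1.
x=-1.61: |R|=0.2383
R=1: x+18/55x²=0 ⇒ x=−55/18=-3.0556; min R=1−1/(4·18/55)=0.2361>−1
Confirm numerically:
  x=-2.887: |R|=0.84074 <1
  x=-2.716: |R|=0.69818 <1
  x=-2.222: |R|=0.39384 <1
  x=-1.582: |R|=0.23707 <1
  x=-3.186: |R|=1.13601 >1
  x=-3.084: |R|=1.02871 >1
So |R|<1 on (-3.0556, 0).

z∈(-3.0556,0).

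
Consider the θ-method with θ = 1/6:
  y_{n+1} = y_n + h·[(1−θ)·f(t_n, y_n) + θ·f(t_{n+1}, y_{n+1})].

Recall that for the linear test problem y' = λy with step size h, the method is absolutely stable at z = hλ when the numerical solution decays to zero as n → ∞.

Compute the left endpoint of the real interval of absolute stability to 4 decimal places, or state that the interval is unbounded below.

z* = -3.0000.

On y'=λy, z=hλ:
  y_{n+1} = y_n + z·[5/6·y_n + 1/6·y_{n+1}] ⇒ (1 − 1/6z)y_{n+1} = (1 + 5/6z)y_n
  R(z) = (1 + 5/6z)/(1 − 1/6z).

Boundary: |R(x)|=1, x<0.
x=-1.66: |R|=0.3003
R=−1: 1+5/6x = −1+1/6x ⇒ -2/3x=2 ⇒ x=2/(-2/3)=-3.0000
Confirm numerically:
  x=-2.627: |R|=0.82705 <1
  x=-1.931: |R|=0.46085 <1
  x=-1.633: |R|=0.28364 <1
  x=-3.399: |R|=1.16981 >1
  x=-3.210: |R|=1.09121 >1
Stable set (-3.0000, 0).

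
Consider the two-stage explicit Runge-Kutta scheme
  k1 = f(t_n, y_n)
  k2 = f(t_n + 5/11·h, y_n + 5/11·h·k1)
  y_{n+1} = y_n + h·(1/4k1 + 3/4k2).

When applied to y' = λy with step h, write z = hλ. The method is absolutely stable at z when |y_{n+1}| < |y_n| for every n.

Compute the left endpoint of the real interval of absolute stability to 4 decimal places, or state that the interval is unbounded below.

z* = -2.9333.

On y'=λy, z=hλ:
  k1=λy_n ⇒ h·k1=z·y_n;  k2=λ(1+5/11z)y_n ⇒ h·k2=z(1+5/11z)y_n
  y_{n+1}/y_n = 1 + 1/4z + 3/4z(1+5/11z) = 1 + z + 15/44z²
  so R(z) = 1 + z + 15/44z².

Find x<0 with |R(x)|<1.
x=-1.22: |R|=0.2874
R=1: x+15/44x²=0 ⇒ x=−44/15=-2.9333; min R=1−1/(4·15/44)=0.2667>−1
Confirm numerically:
  x=-2.373: |R|=0.54670 <1
  x=-2.337: |R|=0.52490 <1
  x=-1.915: |R|=0.33519 <1
  x=-1.566: |R|=0.27003 <1
  x=-3.381: |R|=1.51599 >1
  x=-3.335: |R|=1.45667 >1
So |R|<1 on (-2.9333, 0).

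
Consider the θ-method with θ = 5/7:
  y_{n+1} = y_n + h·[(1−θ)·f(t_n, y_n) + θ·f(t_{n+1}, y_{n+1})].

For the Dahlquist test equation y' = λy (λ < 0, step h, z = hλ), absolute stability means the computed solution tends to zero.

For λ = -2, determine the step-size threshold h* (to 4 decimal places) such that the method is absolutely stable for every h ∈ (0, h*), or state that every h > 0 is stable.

(−∞, 0) — no finite endpoint. Any h>0 works for λ=-2.

With y'=λy (z=hλ):
  y_{n+1} = y_n + z·[2/7·y_n + 5/7·y_{n+1}] ⇒ (1 − 5/7z)y_{n+1} = (1 + 2/7z)y_n
  ⇒ R(z) = (1 + 2/7z)/(1 − 5/7z).

Find x<0 with |R(x)|<1.
x=-1.75: |R|=0.2222
x=-2: |R|=0.1765
x=-10: |R|=0.2281
x=-100: |R|=0.3807
θ=5/7≥1/2 ⇒ |1+2/7x|<|1−5/7x| ∀x<0 ⇒ stable on all of ℝ⁻.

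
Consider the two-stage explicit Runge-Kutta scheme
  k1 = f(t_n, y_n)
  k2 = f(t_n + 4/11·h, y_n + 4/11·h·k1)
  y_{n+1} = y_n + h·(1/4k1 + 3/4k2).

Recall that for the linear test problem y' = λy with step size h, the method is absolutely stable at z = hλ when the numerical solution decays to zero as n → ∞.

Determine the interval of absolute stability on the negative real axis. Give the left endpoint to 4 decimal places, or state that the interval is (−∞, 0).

Test eqn y'=λy, z=hλ:
  k1=λy_n ⇒ h·k1=z·y_n;  k2=λ(1+4/11z)y_n ⇒ h·k2=z(1+4/11z)y_n
  y_{n+1}/y_n = 1 + 1/4z + 3/4z(1+4/11z) = 1 + z + 3/11z²
  ⇒ R(z) = 1 + z + 3/11z².

Need |R(x)|<1, x<0.
x=-0.43: |R|=0.6204
R=1: x+3/11x²=0 ⇒ x=−11/3=-3.6667; min R=1−1/(4·3/11)=0.0833>−1
Confirm numerically:
  x=-3.208: |R|=0.59871 <1
  x=-3.118: |R|=0.53343 <1
  x=-2.662: |R|=0.27061 <1
  x=-2.580: |R|=0.23538 <1
  x=-4.176: |R|=1.58008 >1
  x=-3.896: |R|=1.24368 >1
Interval (-3.6667, 0).

z∈(-3.6667,0).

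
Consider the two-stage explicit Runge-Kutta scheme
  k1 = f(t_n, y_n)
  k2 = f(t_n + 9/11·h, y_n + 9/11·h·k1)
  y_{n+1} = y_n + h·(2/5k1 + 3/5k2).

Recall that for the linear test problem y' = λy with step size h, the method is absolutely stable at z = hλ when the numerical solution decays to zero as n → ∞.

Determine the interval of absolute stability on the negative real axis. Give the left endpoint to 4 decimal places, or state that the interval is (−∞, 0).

z∈(-2.0370,0).

On y'=λy, z=hλ:
  k1=λy_n ⇒ h·k1=z·y_n;  k2=λ(1+9/11z)y_n ⇒ h·k2=z(1+9/11z)y_n
  y_{n+1}/y_n = 1 + 2/5z + 3/5z(1+9/11z) = 1 + z + 27/55z²
  R(z) = 1 + z + 27/55z².

Find x<0 with |R(x)|<1.
x=-0.69: |R|=0.5437
R=1: x+27/55x²=0 ⇒ x=−55/27=-2.0370; min R=1−1/(4·27/55)=0.4907>−1
Confirm numerically:
  x=-1.889: |R|=0.86272 <1
  x=-1.755: |R|=0.75701 <1
  x=-1.226: |R|=0.51187 <1
  x=-0.944: |R|=0.49347 <1
  x=-2.509: |R|=1.58131 >1
  x=-2.206: |R|=1.18298 >1
  x=-2.136: |R|=1.10377 >1
So |R|<1 on (-2.0370, 0).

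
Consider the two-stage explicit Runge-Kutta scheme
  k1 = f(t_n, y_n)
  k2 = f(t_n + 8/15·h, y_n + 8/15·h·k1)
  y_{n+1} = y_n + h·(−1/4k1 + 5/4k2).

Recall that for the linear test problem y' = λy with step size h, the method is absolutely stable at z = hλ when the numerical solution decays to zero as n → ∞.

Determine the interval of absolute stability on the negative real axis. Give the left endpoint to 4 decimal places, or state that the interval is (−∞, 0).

With y'=λy (z=hλ):
  k1=λy_n ⇒ h·k1=z·y_n;  k2=λ(1+8/15z)y_n ⇒ h·k2=z(1+8/15z)y_n
  y_{n+1}/y_n = 1 − 1/4z + 5/4z(1+8/15z) = 1 + z + 2/3z²
  so R(z) = 1 + z + 2/3z².

Boundary: |R(x)|=1, x<0.
x=-1.3: |R|=0.8267
R=1: x+2/3x²=0 ⇒ x=−3/2=-1.5000; min R=1−1/(4·2/3)=0.6250>−1
Confirm numerically:
  x=-1.416: |R|=0.92070 <1
  x=-1.248: |R|=0.79034 <1
  x=-1.153: |R|=0.73327 <1
  x=-0.705: |R|=0.62635 <1
  x=-1.788: |R|=1.34330 >1
  x=-1.743: |R|=1.28237 >1
  x=-1.671: |R|=1.19049 >1
So |R|<1 on (-1.5000, 0).

z∈(-1.5000,0).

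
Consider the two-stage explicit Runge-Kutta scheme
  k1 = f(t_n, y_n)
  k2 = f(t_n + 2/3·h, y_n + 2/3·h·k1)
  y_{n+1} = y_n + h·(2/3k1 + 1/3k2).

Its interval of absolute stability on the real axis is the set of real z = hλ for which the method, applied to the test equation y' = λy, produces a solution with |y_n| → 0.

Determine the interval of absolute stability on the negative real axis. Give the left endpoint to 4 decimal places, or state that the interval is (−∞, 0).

Test eqn y'=λy, z=hλ:
  k1=λy_n ⇒ h·k1=z·y_n;  k2=λ(1+2/3z)y_n ⇒ h·k2=z(1+2/3z)y_n
  y_{n+1}/y_n = 1 + 2/3z + 1/3z(1+2/3z) = 1 + z + 2/9z²
  R(z) = 1 + z + 2/9z².

Boundary: |R(x)|=1, x<0.
x=-1.78: |R|=0.0759
R=1: x+2/9x²=0 ⇒ x=−9/2=-4.5000; min R=1−1/(4·2/9)=-0.1250>−1
Confirm numerically:
  x=-3.051: |R|=0.01758 <1
  x=-2.850: |R|=0.04500 <1
  x=-2.111: |R|=0.12071 <1
  x=-2.022: |R|=0.11345 <1
  x=-4.923: |R|=1.46276 >1
  x=-4.725: |R|=1.23625 >1
  x=-4.557: |R|=1.05772 >1
Stable set (-4.5000, 0).

(-4.5000, 0).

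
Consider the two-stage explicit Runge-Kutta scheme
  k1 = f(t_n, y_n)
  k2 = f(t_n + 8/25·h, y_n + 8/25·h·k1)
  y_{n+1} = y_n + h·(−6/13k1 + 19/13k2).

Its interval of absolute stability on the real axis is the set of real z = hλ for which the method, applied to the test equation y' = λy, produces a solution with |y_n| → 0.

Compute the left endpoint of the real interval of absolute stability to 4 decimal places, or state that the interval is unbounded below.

left endpoint -2.1382.

Set f=λy, z=hλ:
  k1=λy_n ⇒ h·k1=z·y_n;  k2=λ(1+8/25z)y_n ⇒ h·k2=z(1+8/25z)y_n
  y_{n+1}/y_n = 1 − 6/13z + 19/13z(1+8/25z) = 1 + z + 152/325z²
  ⇒ R(z) = 1 + z + 152/325z².

Boundary: |R(x)|=1, x<0.
x=-0.96: |R|=0.4710
R=1: x+152/325x²=0 ⇒ x=−325/152=-2.1382; min R=1−1/(4·152/325)=0.4655>−1
Confirm numerically:
  x=-2.074: |R|=0.93777 <1
  x=-1.775: |R|=0.69852 <1
  x=-1.447: |R|=0.53226 <1
  x=-0.976: |R|=0.46951 <1
  x=-2.652: |R|=1.63733 >1
  x=-2.623: |R|=1.59478 >1
  x=-2.232: |R|=1.09796 >1
Interval (-2.1382, 0).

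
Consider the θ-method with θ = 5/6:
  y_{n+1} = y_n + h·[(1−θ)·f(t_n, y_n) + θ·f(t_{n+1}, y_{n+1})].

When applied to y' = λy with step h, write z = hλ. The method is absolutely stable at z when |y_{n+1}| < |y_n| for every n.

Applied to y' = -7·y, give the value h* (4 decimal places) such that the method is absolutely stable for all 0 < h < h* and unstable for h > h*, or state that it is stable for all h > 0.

unbounded; (−∞, 0). Any h>0 works for λ=-7.

With y'=λy (z=hλ):
  y_{n+1} = y_n + z·[1/6·y_n + 5/6·y_{n+1}] ⇒ (1 − 5/6z)y_{n+1} = (1 + 1/6z)y_n
  ⇒ R(z) = (1 + 1/6z)/(1 − 5/6z).

Solve |R(x)|<1 on ℝ⁻.
x=-1.57: |R|=0.3199
x=-2: |R|=0.2500
x=-10: |R|=0.0714
x=-100: |R|=0.1858
θ=5/6≥1/2 ⇒ |1+1/6x|<|1−5/6x| ∀x<0 ⇒ stable on all of ℝ⁻.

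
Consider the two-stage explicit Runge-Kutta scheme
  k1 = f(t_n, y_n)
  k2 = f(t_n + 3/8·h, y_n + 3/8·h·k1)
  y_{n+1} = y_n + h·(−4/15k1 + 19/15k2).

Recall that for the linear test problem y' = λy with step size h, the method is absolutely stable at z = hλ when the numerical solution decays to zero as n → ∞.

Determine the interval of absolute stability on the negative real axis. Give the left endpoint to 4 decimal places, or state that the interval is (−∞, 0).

Set f=λy, z=hλ:
  k1=λy_n ⇒ h·k1=z·y_n;  k2=λ(1+3/8z)y_n ⇒ h·k2=z(1+3/8z)y_n
  y_{n+1}/y_n = 1 − 4/15z + 19/15z(1+3/8z) = 1 + z + 19/40z²
  Hence R(z) = 1 + z + 19/40z².

Solve |R(x)|<1 on ℝ⁻.
x=-1.12: |R|=0.4758
R=1: x+19/40x²=0 ⇒ x=−40/19=-2.1053; min R=1−1/(4·19/40)=0.4737>−1
Confirm numerically:
  x=-1.460: |R|=0.55251 <1
  x=-1.407: |R|=0.53333 <1
  x=-1.165: |R|=0.47968 <1
  x=-2.492: |R|=1.45778 >1
  x=-2.130: |R|=1.02503 >1
Stable set (-2.1053, 0).

z∈(-2.1053,0).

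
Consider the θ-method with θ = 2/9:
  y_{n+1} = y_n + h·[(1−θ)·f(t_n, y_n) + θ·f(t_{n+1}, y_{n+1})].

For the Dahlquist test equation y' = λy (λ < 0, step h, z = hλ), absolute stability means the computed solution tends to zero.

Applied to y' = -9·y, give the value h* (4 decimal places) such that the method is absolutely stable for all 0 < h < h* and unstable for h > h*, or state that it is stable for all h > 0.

(-3.6000,0); λ=-9 ⇒ h* = (18/5)/9 = 0.4000.

With y'=λy (z=hλ):
  y_{n+1} = y_n + z·[7/9·y_n + 2/9·y_{n+1}] ⇒ (1 − 2/9z)y_{n+1} = (1 + 7/9z)y_n
  Hence R(z) = (1 + 7/9z)/(1 − 2/9z).

Boundary: |R(x)|=1, x<0.
x=-0.44: |R|=0.5992
R=−1: 1+7/9x = −1+2/9x ⇒ -5/9x=2 ⇒ x=2/(-5/9)=-3.6000
Confirm numerically:
  x=-3.229: |R|=0.88000 <1
  x=-3.001: |R|=0.80036 <1
  x=-1.980: |R|=0.37500 <1
  x=-4.004: |R|=1.11877 >1
  x=-3.803: |R|=1.06112 >1
  x=-3.775: |R|=1.05287 >1
Stable set (-3.6000, 0).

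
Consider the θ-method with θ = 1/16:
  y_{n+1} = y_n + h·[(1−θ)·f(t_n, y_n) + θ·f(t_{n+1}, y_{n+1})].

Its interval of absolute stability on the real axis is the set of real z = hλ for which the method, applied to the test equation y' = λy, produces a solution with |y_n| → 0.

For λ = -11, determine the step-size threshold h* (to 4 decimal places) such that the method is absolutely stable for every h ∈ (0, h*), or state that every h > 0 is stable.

(-2.2857,0); λ=-11 ⇒ h* = (16/7)/11 = 0.2078.

With y'=λy (z=hλ):
  y_{n+1} = y_n + z·[15/16·y_n + 1/16·y_{n+1}] ⇒ (1 − 1/16z)y_{n+1} = (1 + 15/16z)y_n
  R(z) = (1 + 15/16z)/(1 − 1/16z).

Solve |R(x)|<1 on ℝ⁻.
x=-0.33: |R|=0.6767
R=−1: 1+15/16x = −1+1/16x ⇒ -7/8x=2 ⇒ x=2/(-7/8)=-2.2857
Confirm numerically:
  x=-1.967: |R|=0.75166 <1
  x=-1.821: |R|=0.63493 <1
  x=-1.242: |R|=0.15253 <1
  x=-0.930: |R|=0.12109 <1
  x=-2.646: |R|=1.27051 >1
  x=-2.508: |R|=1.16814 >1
  x=-2.344: |R|=1.04448 >1
So |R|<1 on (-2.2857, 0).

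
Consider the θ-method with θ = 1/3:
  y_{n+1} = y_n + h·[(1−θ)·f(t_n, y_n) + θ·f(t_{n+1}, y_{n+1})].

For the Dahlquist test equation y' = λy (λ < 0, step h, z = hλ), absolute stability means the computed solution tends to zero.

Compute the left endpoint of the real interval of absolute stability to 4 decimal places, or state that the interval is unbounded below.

With y'=λy (z=hλ):
  y_{n+1} = y_n + z·[2/3·y_n + 1/3·y_{n+1}] ⇒ (1 − 1/3z)y_{n+1} = (1 + 2/3z)y_n
  R(z) = (1 + 2/3z)/(1 − 1/3z).

Find x<0 with |R(x)|<1.
x=-0.61: |R|=0.4931
R=−1: 1+2/3x = −1+1/3x ⇒ -1/3x=2 ⇒ x=2/(-1/3)=-6.0000
Confirm numerically:
  x=-5.498: |R|=0.94093 <1
  x=-2.869: |R|=0.46652 <1
  x=-2.611: |R|=0.39601 <1
  x=-6.373: |R|=1.03980 >1
  x=-6.215: |R|=1.02333 >1
  x=-6.065: |R|=1.00717 >1
So |R|<1 on (-6.0000, 0).

left endpoint -6.0000.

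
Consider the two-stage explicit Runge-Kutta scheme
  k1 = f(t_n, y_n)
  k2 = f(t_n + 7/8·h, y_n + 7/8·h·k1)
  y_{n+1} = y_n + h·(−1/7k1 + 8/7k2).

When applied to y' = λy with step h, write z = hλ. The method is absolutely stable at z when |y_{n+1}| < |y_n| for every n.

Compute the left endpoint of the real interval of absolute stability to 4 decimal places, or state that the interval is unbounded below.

left endpoint -1.0000.

Test eqn y'=λy, z=hλ:
  k1=λy_n ⇒ h·k1=z·y_n;  k2=λ(1+7/8z)y_n ⇒ h·k2=z(1+7/8z)y_n
  y_{n+1}/y_n = 1 − 1/7z + 8/7z(1+7/8z) = 1 + z + z²
  R(z) = 1 + z + z².

Need |R(x)|<1, x<0.
x=-1.6: |R|=1.9600
R=1: x+1x²=0 ⇒ x=−1=-1.0000; min R=1−1/(4·1)=0.7500>−1
Confirm numerically:
  x=-0.588: |R|=0.75774 <1
  x=-0.559: |R|=0.75348 <1
  x=-0.444: |R|=0.75314 <1
  x=-1.589: |R|=1.93592 >1
  x=-1.531: |R|=1.81296 >1
  x=-1.049: |R|=1.05140 >1
Stable set (-1.0000, 0).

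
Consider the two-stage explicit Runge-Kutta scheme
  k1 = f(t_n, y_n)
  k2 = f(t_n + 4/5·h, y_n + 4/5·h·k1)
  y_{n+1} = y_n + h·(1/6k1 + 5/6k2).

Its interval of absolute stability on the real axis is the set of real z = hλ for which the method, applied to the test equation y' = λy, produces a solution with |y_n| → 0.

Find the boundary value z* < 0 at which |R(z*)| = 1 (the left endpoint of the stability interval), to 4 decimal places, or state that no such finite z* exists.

z* = -1.5000.

Set f=λy, z=hλ:
  k1=λy_n ⇒ h·k1=z·y_n;  k2=λ(1+4/5z)y_n ⇒ h·k2=z(1+4/5z)y_n
  y_{n+1}/y_n = 1 + 1/6z + 5/6z(1+4/5z) = 1 + z + 2/3z²
  Hence R(z) = 1 + z + 2/3z².

Need |R(x)|<1, x<0.
x=-1.2: |R|=0.7600
R=1: x+2/3x²=0 ⇒ x=−3/2=-1.5000; min R=1−1/(4·2/3)=0.6250>−1
Confirm numerically:
  x=-1.477: |R|=0.97735 <1
  x=-1.143: |R|=0.72797 <1
  x=-0.741: |R|=0.62505 <1
  x=-1.784: |R|=1.33777 >1
  x=-1.713: |R|=1.24325 >1
Stable set (-1.5000, 0).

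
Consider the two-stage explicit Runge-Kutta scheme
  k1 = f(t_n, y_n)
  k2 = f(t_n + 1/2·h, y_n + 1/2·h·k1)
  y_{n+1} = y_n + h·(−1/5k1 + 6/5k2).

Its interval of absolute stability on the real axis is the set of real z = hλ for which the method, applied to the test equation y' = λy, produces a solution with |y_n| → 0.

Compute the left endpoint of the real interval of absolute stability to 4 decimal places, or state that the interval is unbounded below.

z* = -1.6667.

With y'=λy (z=hλ):
  k1=λy_n ⇒ h·k1=z·y_n;  k2=λ(1+1/2z)y_n ⇒ h·k2=z(1+1/2z)y_n
  y_{n+1}/y_n = 1 − 1/5z + 6/5z(1+1/2z) = 1 + z + 3/5z²
  so R(z) = 1 + z + 3/5z².

Solve |R(x)|<1 on ℝ⁻.
x=-1.55: |R|=0.8915
R=1: x+3/5x²=0 ⇒ x=−5/3=-1.6667; min R=1−1/(4·3/5)=0.5833>−1
Confirm numerically:
  x=-1.574: |R|=0.91249 <1
  x=-0.957: |R|=0.59251 <1
  x=-0.784: |R|=0.58479 <1
  x=-0.722: |R|=0.59077 <1
  x=-2.244: |R|=1.77732 >1
  x=-1.725: |R|=1.06037 >1
So |R|<1 on (-1.6667, 0).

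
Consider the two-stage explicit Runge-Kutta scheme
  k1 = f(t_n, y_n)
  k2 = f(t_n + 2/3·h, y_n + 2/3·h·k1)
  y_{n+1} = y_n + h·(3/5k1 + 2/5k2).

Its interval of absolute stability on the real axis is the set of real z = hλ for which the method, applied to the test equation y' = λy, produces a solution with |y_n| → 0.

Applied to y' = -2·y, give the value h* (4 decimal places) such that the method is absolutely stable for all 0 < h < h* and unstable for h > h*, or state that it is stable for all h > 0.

(-3.7500,0); λ=-2 ⇒ h* = (15/4)/2 = 1.8750.

Set f=λy, z=hλ:
  k1=λy_n ⇒ h·k1=z·y_n;  k2=λ(1+2/3z)y_n ⇒ h·k2=z(1+2/3z)y_n
  y_{n+1}/y_n = 1 + 3/5z + 2/5z(1+2/3z) = 1 + z + 4/15z²
  ⇒ R(z) = 1 + z + 4/15z².

Find x<0 with |R(x)|<1.
x=-1.5: |R|=0.1000
R=1: x+4/15x²=0 ⇒ x=−15/4=-3.7500; min R=1−1/(4·4/15)=0.0625>−1
Confirm numerically:
  x=-2.684: |R|=0.23703 <1
  x=-2.611: |R|=0.20695 <1
  x=-2.161: |R|=0.08431 <1
  x=-1.604: |R|=0.08208 <1
  x=-3.986: |R|=1.25085 >1
  x=-3.926: |R|=1.18426 >1
Stable set (-3.7500, 0).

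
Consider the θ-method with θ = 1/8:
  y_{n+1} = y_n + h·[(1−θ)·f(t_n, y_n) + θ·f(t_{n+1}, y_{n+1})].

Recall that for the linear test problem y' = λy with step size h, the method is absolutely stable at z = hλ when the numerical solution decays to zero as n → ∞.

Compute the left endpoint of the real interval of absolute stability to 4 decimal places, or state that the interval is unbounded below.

Test eqn y'=λy, z=hλ:
  y_{n+1} = y_n + z·[7/8·y_n + 1/8·y_{n+1}] ⇒ (1 − 1/8z)y_{n+1} = (1 + 7/8z)y_n
  Hence R(z) = (1 + 7/8z)/(1 − 1/8z).

Find x<0 with |R(x)|<1.
x=-1.77: |R|=0.4493
R=−1: 1+7/8x = −1+1/8x ⇒ -3/4x=2 ⇒ x=2/(-3/4)=-2.6667
Confirm numerically:
  x=-2.495: |R|=0.90186 <1
  x=-2.244: |R|=0.75244 <1
  x=-1.750: |R|=0.43590 <1
  x=-1.258: |R|=0.08706 <1
  x=-2.935: |R|=1.14723 >1
  x=-2.915: |R|=1.13651 >1
Stable set (-2.6667, 0).

z* = -2.6667.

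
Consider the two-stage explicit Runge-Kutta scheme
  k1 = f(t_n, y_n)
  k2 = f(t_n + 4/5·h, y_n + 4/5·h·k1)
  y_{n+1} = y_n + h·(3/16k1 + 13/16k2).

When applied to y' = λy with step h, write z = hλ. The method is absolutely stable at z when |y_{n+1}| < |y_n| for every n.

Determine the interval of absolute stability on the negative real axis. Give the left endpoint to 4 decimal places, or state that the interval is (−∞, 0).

(-1.5385, 0).

Set f=λy, z=hλ:
  k1=λy_n ⇒ h·k1=z·y_n;  k2=λ(1+4/5z)y_n ⇒ h·k2=z(1+4/5z)y_n
  y_{n+1}/y_n = 1 + 3/16z + 13/16z(1+4/5z) = 1 + z + 13/20z²
  R(z) = 1 + z + 13/20z².

Need |R(x)|<1, x<0.
x=-1.65: |R|=1.1196
R=1: x+13/20x²=0 ⇒ x=−20/13=-1.5385; min R=1−1/(4·13/20)=0.6154>−1
Confirm numerically:
  x=-1.046: |R|=0.66518 <1
  x=-0.907: |R|=0.62772 <1
  x=-0.884: |R|=0.62395 <1
  x=-2.042: |R|=1.66835 >1
  x=-1.890: |R|=1.43186 >1
  x=-1.854: |R|=1.38026 >1
So |R|<1 on (-1.5385, 0).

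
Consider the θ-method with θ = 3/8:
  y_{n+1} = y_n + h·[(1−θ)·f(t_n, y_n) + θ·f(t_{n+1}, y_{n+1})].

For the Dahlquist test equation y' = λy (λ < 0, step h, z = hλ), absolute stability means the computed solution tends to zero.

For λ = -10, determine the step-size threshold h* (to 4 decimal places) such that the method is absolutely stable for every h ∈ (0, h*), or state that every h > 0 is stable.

With y'=λy (z=hλ):
  y_{n+1} = y_n + z·[5/8·y_n + 3/8·y_{n+1}] ⇒ (1 − 3/8z)y_{n+1} = (1 + 5/8z)y_n
  ⇒ R(z) = (1 + 5/8z)/(1 − 3/8z).

Find x<0 with |R(x)|<1.
x=-0.7: |R|=0.4455
R=−1: 1+5/8x = −1+3/8x ⇒ -1/4x=2 ⇒ x=2/(-1/4)=-8.0000
Confirm numerically:
  x=-6.927: |R|=0.92544 <1
  x=-5.155: |R|=0.75751 <1
  x=-3.633: |R|=0.53786 <1
  x=-8.600: |R|=1.03550 >1
  x=-8.283: |R|=1.01723 >1
Interval (-8.0000, 0).

(-8.0000,0); λ=-10 ⇒ h* = (8)/10 = 0.8000.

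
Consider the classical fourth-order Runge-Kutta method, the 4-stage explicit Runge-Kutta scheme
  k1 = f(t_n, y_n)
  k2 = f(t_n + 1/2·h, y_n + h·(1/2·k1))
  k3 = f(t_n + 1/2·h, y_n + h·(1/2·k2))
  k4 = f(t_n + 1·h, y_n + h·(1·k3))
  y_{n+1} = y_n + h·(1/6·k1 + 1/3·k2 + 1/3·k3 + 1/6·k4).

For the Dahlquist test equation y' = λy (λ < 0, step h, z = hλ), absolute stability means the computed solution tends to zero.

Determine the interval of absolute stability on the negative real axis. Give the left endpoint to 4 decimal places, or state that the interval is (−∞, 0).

With y'=λy (z=hλ):
  order 4, 4-stage ⇒ R(z)=1+z+z^2/2+z^3/6+z^4/24
  (e.g. R(-0.67)=0.51272, |R|=0.51272)

Solve |R(x)|<1 on ℝ⁻.
x=-0.67: |R|=0.5127
|R(-2.98)|=1.3355 |R(-2.94)|=1.2594 |R(-1.98)|=0.3269
Bisect:
  x_lo=-3.2223 |R|=1.8851  x_hi=-0.0643 |R|=0.9377
  mid=-1.64329 |R|=0.27116 →hi
  mid=-2.43279 |R|=0.58622 →hi
  mid=-2.82754 |R|=1.06559 →lo
  mid=-2.63017 |R|=0.79022 →hi
  mid=-2.72886 |R|=0.91819 →hi
  mid=-2.77820 |R|=0.98936 →hi
  mid=-2.80287 |R|=1.02683 →lo
  mid=-2.79054 |R|=1.00793 →lo
  ...
  [-2.78533,-2.78514] ⇒ x*=-2.7853
Stable set (-2.7853, 0).

z∈(-2.7853,0).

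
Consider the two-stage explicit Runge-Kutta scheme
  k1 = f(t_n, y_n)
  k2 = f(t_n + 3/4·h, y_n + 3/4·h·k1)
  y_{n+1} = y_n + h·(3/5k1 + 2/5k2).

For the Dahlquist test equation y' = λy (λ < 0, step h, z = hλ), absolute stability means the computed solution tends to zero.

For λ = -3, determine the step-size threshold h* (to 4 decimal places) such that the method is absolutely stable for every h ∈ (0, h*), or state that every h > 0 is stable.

(-3.3333,0); λ=-3 ⇒ h* = (10/3)/3 = 1.1111.

With y'=λy (z=hλ):
  k1=λy_n ⇒ h·k1=z·y_n;  k2=λ(1+3/4z)y_n ⇒ h·k2=z(1+3/4z)y_n
  y_{n+1}/y_n = 1 + 3/5z + 2/5z(1+3/4z) = 1 + z + 3/10z²
  R(z) = 1 + z + 3/10z².

Need |R(x)|<1, x<0.
x=-1.41: |R|=0.1864
R=1: x+3/10x²=0 ⇒ x=−10/3=-3.3333; min R=1−1/(4·3/10)=0.1667>−1
Confirm numerically:
  x=-2.467: |R|=0.35883 <1
  x=-2.139: |R|=0.23360 <1
  x=-1.594: |R|=0.16825 <1
  x=-1.529: |R|=0.17235 <1
  x=-3.797: |R|=1.52816 >1
  x=-3.739: |R|=1.45504 >1
  x=-3.591: |R|=1.27758 >1
Interval (-3.3333, 0).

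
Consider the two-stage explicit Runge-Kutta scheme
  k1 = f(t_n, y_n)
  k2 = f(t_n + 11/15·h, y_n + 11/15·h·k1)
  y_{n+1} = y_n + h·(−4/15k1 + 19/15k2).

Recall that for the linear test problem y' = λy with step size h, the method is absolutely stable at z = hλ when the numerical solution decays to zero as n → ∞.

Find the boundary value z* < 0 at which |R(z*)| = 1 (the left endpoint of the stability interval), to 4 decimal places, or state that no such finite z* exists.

z* = -1.0766.

On y'=λy, z=hλ:
  k1=λy_n ⇒ h·k1=z·y_n;  k2=λ(1+11/15z)y_n ⇒ h·k2=z(1+11/15z)y_n
  y_{n+1}/y_n = 1 − 4/15z + 19/15z(1+11/15z) = 1 + z + 209/225z²
  so R(z) = 1 + z + 209/225z².

Find x<0 with |R(x)|<1.
x=-1.02: |R|=0.9464
R=1: x+209/225x²=0 ⇒ x=−225/209=-1.0766; min R=1−1/(4·209/225)=0.7309>−1
Confirm numerically:
  x=-0.854: |R|=0.82345 <1
  x=-0.852: |R|=0.82228 <1
  x=-0.833: |R|=0.81155 <1
  x=-0.485: |R|=0.73350 <1
  x=-1.415: |R|=1.44484 >1
  x=-1.150: |R|=1.07846 >1
  x=-1.141: |R|=1.06830 >1
So |R|<1 on (-1.0766, 0).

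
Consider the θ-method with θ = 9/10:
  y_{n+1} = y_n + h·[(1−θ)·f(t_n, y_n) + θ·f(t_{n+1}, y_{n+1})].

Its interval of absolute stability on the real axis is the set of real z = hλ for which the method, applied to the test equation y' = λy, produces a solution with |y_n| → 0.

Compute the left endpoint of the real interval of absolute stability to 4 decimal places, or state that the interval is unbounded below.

With y'=λy (z=hλ):
  y_{n+1} = y_n + z·[1/10·y_n + 9/10·y_{n+1}] ⇒ (1 − 9/10z)y_{n+1} = (1 + 1/10z)y_n
  so R(z) = (1 + 1/10z)/(1 − 9/10z).

Solve |R(x)|<1 on ℝ⁻.
x=-0.37: |R|=0.7224
x=-2: |R|=0.2857
x=-10: |R|=0.0000
x=-100: |R|=0.0989
θ=9/10≥1/2 ⇒ |1+1/10x|<|1−9/10x| ∀x<0 ⇒ unbounded interval.

unbounded; (−∞, 0).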